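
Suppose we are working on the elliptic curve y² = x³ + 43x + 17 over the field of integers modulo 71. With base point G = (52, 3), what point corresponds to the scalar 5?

(66, 23)

Repeated addition: build up to 5G.
2G: tangent at (52, 3): λ = (3·52² + 43)/(2·3) ≡ 61/6. 6⁻¹ ≡ 12 (mod 71), so λ ≡ 61·12 ≡ 22.
  x = λ² - 52 - 52 = 484 - 104 ≡ 25; y = λ·(52 - 25) - 3 ≡ 23. → (25, 23)
3G: (25, 23) + (52, 3). λ = (3 - 23)/(52 - 25) ≡ 51/27 mod 71. 27⁻¹ ≡ 50 (mod 71) since 27·50 = 1350 ≡ 1, so λ ≡ 65.
  x = λ² - 25 - 52 = 4225 - 77 ≡ 30; y = λ·(25 - 30) - 23 ≡ 7. → (30, 7)
4G: (30, 7) + (52, 3). λ = (3 - 7)/(52 - 30) ≡ 67/22 mod 71. 22⁻¹ ≡ 42 (mod 71), so λ ≡ 45.
  x = λ² - 30 - 52 = 2025 - 82 ≡ 26; y = λ·(30 - 26) - 7 ≡ 31. → (26, 31)
5G: (26, 31) + (52, 3). λ = (3 - 31)/(52 - 26) ≡ 43/26 mod 71. 26⁻¹ ≡ 41 (mod 71), so λ ≡ 59.
  x = λ² - 26 - 52 = 3481 - 78 ≡ 66; y = λ·(26 - 66) - 31 ≡ 23. → (66, 23)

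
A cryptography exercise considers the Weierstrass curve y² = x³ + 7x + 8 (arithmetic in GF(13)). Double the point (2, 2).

(8, 2)

tangent at (2, 2): λ = (3·2² + 7)/(2·2) ≡ 6/4. 4⁻¹ ≡ 10 (mod 13), so λ ≡ 6·10 ≡ 8.
  x = λ² - 2 - 2 = 64 - 4 ≡ 8; y = λ·(2 - 8) - 2 ≡ 2. → (8, 2)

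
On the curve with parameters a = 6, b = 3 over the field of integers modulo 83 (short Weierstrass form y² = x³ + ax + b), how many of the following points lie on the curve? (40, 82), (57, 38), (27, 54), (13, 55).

(40, 82): 82² ≡ 1, rhs ≡ 1 → on.
(57, 38): 38² ≡ 33, rhs ≡ 33 → on.
(27, 54): 54² ≡ 11, rhs ≡ 11 → on.
(13, 55): 55² ≡ 37, rhs ≡ 37 → on.

4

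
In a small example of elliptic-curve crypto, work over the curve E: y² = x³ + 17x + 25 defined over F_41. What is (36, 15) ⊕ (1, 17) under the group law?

(36, 15) + (1, 17). λ = (17 - 15)/(1 - 36) ≡ 2/6 mod 41. 6⁻¹ ≡ 7 (mod 41), so λ ≡ 14.
  x = λ² - 36 - 1 = 196 - 37 ≡ 36; y = λ·(36 - 36) - 15 ≡ 26. → (36, 26)

(36, 26)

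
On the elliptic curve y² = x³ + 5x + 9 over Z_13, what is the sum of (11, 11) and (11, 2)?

The two points share x = 11 and their y-coordinates satisfy 11 + 2 ≡ 0 (mod 13), so they are inverses. Their sum is ∞.

O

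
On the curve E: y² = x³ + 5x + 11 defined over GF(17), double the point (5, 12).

(3, 6)

tangent at (5, 12): λ = (3·5² + 5)/(2·12) ≡ 12/7. 7⁻¹ ≡ 5 (mod 17) since 7·5 = 35 ≡ 1, so λ ≡ 12·5 ≡ 9.
  x = λ² - 5 - 5 = 81 - 10 ≡ 3; y = λ·(5 - 3) - 12 ≡ 6. → (3, 6)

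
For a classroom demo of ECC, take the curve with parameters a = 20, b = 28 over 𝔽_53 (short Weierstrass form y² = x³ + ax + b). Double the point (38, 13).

(15, 29)

tangent at (38, 13): λ = (3·38² + 20)/(2·13) ≡ 6/26. 26⁻¹ ≡ 51 (mod 53) since 26·51 = 1326 ≡ 1, so λ ≡ 6·51 ≡ 41.
  x = λ² - 38 - 38 = 1681 - 76 ≡ 15; y = λ·(38 - 15) - 13 ≡ 29. → (15, 29)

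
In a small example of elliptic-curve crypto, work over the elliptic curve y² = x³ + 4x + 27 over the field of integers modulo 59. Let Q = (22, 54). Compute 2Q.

(31, 41)

tangent at (22, 54): λ = (3·22² + 4)/(2·54) ≡ 40/49. 49⁻¹ ≡ 53 (mod 59) since 49·53 = 2597 ≡ 1, so λ ≡ 40·53 ≡ 55.
  x = λ² - 22 - 22 = 3025 - 44 ≡ 31; y = λ·(22 - 31) - 54 ≡ 41. → (31, 41)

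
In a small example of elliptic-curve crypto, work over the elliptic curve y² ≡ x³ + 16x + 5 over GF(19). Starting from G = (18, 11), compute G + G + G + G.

Repeated addition: build up to 4G.
2G: tangent at (18, 11): λ = (3·18² + 16)/(2·11) ≡ 0/3. 3⁻¹ ≡ 13 (mod 19) since 3·13 = 39 ≡ 1, so λ ≡ 0·13 ≡ 0.
  x = λ² - 18 - 18 = 0 - 36 ≡ 2; y = λ·(18 - 2) - 11 ≡ 8. → (2, 8)
3G: (2, 8) + (18, 11). λ = (11 - 8)/(18 - 2) ≡ 3/16 mod 19. 16⁻¹ ≡ 6 (mod 19), so λ ≡ 18.
  x = λ² - 2 - 18 = 324 - 20 ≡ 0; y = λ·(2 - 0) - 8 ≡ 9. → (0, 9)
4G: (0, 9) + (18, 11). λ = (11 - 9)/(18 - 0) ≡ 2/18 mod 19. 18⁻¹ ≡ 18 (mod 19) since 18·18 = 324 ≡ 1, so λ ≡ 17.
  x = λ² - 0 - 18 = 289 - 18 ≡ 5; y = λ·(0 - 5) - 9 ≡ 1. → (5, 1)

(5, 1)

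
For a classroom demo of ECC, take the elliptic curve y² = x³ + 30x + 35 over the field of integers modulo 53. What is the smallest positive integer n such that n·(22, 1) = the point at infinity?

2P: tangent at (22, 1): λ = (3·22² + 30)/(2·1) ≡ 51/2. 2⁻¹ ≡ 27 (mod 53) since 2·27 = 54 ≡ 1, so λ ≡ 51·27 ≡ 52.
  x = λ² - 22 - 22 = 2704 - 44 ≡ 10; y = λ·(22 - 10) - 1 ≡ 40. → (10, 40)
3P: (10, 40) + (22, 1). λ = (1 - 40)/(22 - 10) ≡ 14/12 mod 53. 12⁻¹ ≡ 31 (mod 53) since 12·31 = 372 ≡ 1, so λ ≡ 10.
  x = λ² - 10 - 22 = 100 - 32 ≡ 15; y = λ·(10 - 15) - 40 ≡ 16. → (15, 16)
4P: (15, 16) + (22, 1). λ = (1 - 16)/(22 - 15) ≡ 38/7 mod 53. 7⁻¹ ≡ 38 (mod 53), so λ ≡ 13.
  x = λ² - 15 - 22 = 169 - 37 ≡ 26; y = λ·(15 - 26) - 16 ≡ 0. → (26, 0)
5P: (26, 0) + (22, 1). λ = (1 - 0)/(22 - 26) ≡ 1/49 mod 53. 49⁻¹ ≡ 13 (mod 53) since 49·13 = 637 ≡ 1, so λ ≡ 13.
  x = λ² - 26 - 22 = 169 - 48 ≡ 15; y = λ·(26 - 15) - 0 ≡ 37. → (15, 37)
6P: (15, 37) + (22, 1). λ = (1 - 37)/(22 - 15) ≡ 17/7 mod 53. 7⁻¹ ≡ 38 (mod 53), so λ ≡ 10.
  x = λ² - 15 - 22 = 100 - 37 ≡ 10; y = λ·(15 - 10) - 37 ≡ 13. → (10, 13)
7P: (10, 13) + (22, 1). λ = (1 - 13)/(22 - 10) ≡ 41/12 mod 53. 12⁻¹ ≡ 31 (mod 53), so λ ≡ 52.
  x = λ² - 10 - 22 = 2704 - 32 ≡ 22; y = λ·(10 - 22) - 13 ≡ 52. → (22, 52)
8P: (22, 52) + (22, 1): same x and y₁ ≡ -y₂, so the sum is the point at infinity.
8P = the point at infinity, so the order is 8.

8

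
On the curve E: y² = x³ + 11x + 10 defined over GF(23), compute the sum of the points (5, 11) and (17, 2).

(3, 22)

(5, 11) + (17, 2). λ = (2 - 11)/(17 - 5) ≡ 14/12 mod 23. 12⁻¹ ≡ 2 (mod 23) since 12·2 = 24 ≡ 1, so λ ≡ 5.
  x = λ² - 5 - 17 = 25 - 22 ≡ 3; y = λ·(5 - 3) - 11 ≡ 22. → (3, 22)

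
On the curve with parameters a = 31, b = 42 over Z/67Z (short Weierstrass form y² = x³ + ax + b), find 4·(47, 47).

(65, 21)

Write G = (47, 47).
Repeated addition: build up to 4G.
2G: tangent at (47, 47): λ = (3·47² + 31)/(2·47) ≡ 25/27. 27⁻¹ ≡ 5 (mod 67) since 27·5 = 135 ≡ 1, so λ ≡ 25·5 ≡ 58.
  x = λ² - 47 - 47 = 3364 - 94 ≡ 54; y = λ·(47 - 54) - 47 ≡ 16. → (54, 16)
3G: (54, 16) + (47, 47). λ = (47 - 16)/(47 - 54) ≡ 31/60 mod 67. 60⁻¹ ≡ 19 (mod 67), so λ ≡ 53.
  x = λ² - 54 - 47 = 2809 - 101 ≡ 28; y = λ·(54 - 28) - 16 ≡ 22. → (28, 22)
4G: (28, 22) + (47, 47). λ = (47 - 22)/(47 - 28) ≡ 25/19 mod 67. 19⁻¹ ≡ 60 (mod 67), so λ ≡ 26.
  x = λ² - 28 - 47 = 676 - 75 ≡ 65; y = λ·(28 - 65) - 22 ≡ 21. → (65, 21)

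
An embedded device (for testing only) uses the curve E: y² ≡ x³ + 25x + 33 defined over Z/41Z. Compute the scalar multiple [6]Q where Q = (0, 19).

Double-and-add on 6 = (110)₂. Start with Q = (0, 19) for the leading 1-bit.
double: tangent at (0, 19): λ = (3·0² + 25)/(2·19) ≡ 25/38. 38⁻¹ ≡ 27 (mod 41), so λ ≡ 25·27 ≡ 19.
  x = λ² - 0 - 0 = 361 - 0 ≡ 33; y = λ·(0 - 33) - 19 ≡ 10. → (33, 10)
add Q: (33, 10) + (0, 19). λ = (19 - 10)/(0 - 33) ≡ 9/8 mod 41. 8⁻¹ ≡ 36 (mod 41), so λ ≡ 37.
  x = λ² - 33 - 0 = 1369 - 33 ≡ 24; y = λ·(33 - 24) - 10 ≡ 36. → (24, 36)
double: tangent at (24, 36): λ = (3·24² + 25)/(2·36) ≡ 31/31. 31⁻¹ ≡ 4 (mod 41) since 31·4 = 124 ≡ 1, so λ ≡ 31·4 ≡ 1.
  x = λ² - 24 - 24 = 1 - 48 ≡ 35; y = λ·(24 - 35) - 36 ≡ 35. → (35, 35)

(35, 35)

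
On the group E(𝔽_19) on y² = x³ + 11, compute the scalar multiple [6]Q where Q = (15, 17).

Repeated addition: build up to 6Q.
2Q: tangent at (15, 17): λ = (3·15² + 0)/(2·17) ≡ 10/15. 15⁻¹ ≡ 14 (mod 19), so λ ≡ 10·14 ≡ 7.
  x = λ² - 15 - 15 = 49 - 30 ≡ 0; y = λ·(15 - 0) - 17 ≡ 12. → (0, 12)
3Q: (0, 12) + (15, 17). λ = (17 - 12)/(15 - 0) ≡ 5/15 mod 19. 15⁻¹ ≡ 14 (mod 19), so λ ≡ 13.
  x = λ² - 0 - 15 = 169 - 15 ≡ 2; y = λ·(0 - 2) - 12 ≡ 0. → (2, 0)
4Q: (2, 0) + (15, 17). λ = (17 - 0)/(15 - 2) ≡ 17/13 mod 19. 13⁻¹ ≡ 3 (mod 19), so λ ≡ 13.
  x = λ² - 2 - 15 = 169 - 17 ≡ 0; y = λ·(2 - 0) - 0 ≡ 7. → (0, 7)
5Q: (0, 7) + (15, 17). λ = (17 - 7)/(15 - 0) ≡ 10/15 mod 19. 15⁻¹ ≡ 14 (mod 19), so λ ≡ 7.
  x = λ² - 0 - 15 = 49 - 15 ≡ 15; y = λ·(0 - 15) - 7 ≡ 2. → (15, 2)
6Q: (15, 2) + (15, 17): same x and y₁ ≡ -y₂, so the sum is 𝒪.

O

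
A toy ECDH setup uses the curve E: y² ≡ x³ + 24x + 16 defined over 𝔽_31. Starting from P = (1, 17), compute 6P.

(25, 20)

Repeated addition: build up to 6P.
2P: tangent at (1, 17): λ = (3·1² + 24)/(2·17) ≡ 27/3. 3⁻¹ ≡ 21 (mod 31) since 3·21 = 63 ≡ 1, so λ ≡ 27·21 ≡ 9.
  x = λ² - 1 - 1 = 81 - 2 ≡ 17; y = λ·(1 - 17) - 17 ≡ 25. → (17, 25)
3P: (17, 25) + (1, 17). λ = (17 - 25)/(1 - 17) ≡ 23/15 mod 31. 15⁻¹ ≡ 29 (mod 31), so λ ≡ 16.
  x = λ² - 17 - 1 = 256 - 18 ≡ 21; y = λ·(17 - 21) - 25 ≡ 4. → (21, 4)
4P: (21, 4) + (1, 17). λ = (17 - 4)/(1 - 21) ≡ 13/11 mod 31. 11⁻¹ ≡ 17 (mod 31), so λ ≡ 4.
  x = λ² - 21 - 1 = 16 - 22 ≡ 25; y = λ·(21 - 25) - 4 ≡ 11. → (25, 11)
5P: (25, 11) + (1, 17). λ = (17 - 11)/(1 - 25) ≡ 6/7 mod 31. 7⁻¹ ≡ 9 (mod 31), so λ ≡ 23.
  x = λ² - 25 - 1 = 529 - 26 ≡ 7; y = λ·(25 - 7) - 11 ≡ 0. → (7, 0)
6P: (7, 0) + (1, 17). λ = (17 - 0)/(1 - 7) ≡ 17/25 mod 31. 25⁻¹ ≡ 5 (mod 31), so λ ≡ 23.
  x = λ² - 7 - 1 = 529 - 8 ≡ 25; y = λ·(7 - 25) - 0 ≡ 20. → (25, 20)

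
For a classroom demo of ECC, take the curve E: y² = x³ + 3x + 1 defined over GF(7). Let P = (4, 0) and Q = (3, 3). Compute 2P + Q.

First 2P:
Repeated addition: build up to 2P.
2P: (4, 0) + (4, 0): same x and y₁ ≡ -y₂, so the sum is ∞.
2P = ∞.
Finally 2P + Q:
∞ + (3, 3) = (3, 3) (identity).

(3, 3)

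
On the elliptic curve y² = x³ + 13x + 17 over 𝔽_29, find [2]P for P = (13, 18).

(9, 14)

tangent at (13, 18): λ = (3·13² + 13)/(2·18) ≡ 27/7. 7⁻¹ ≡ 25 (mod 29), so λ ≡ 27·25 ≡ 8.
  x = λ² - 13 - 13 = 64 - 26 ≡ 9; y = λ·(13 - 9) - 18 ≡ 14. → (9, 14)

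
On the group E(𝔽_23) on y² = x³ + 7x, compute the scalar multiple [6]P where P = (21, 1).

Repeated addition: build up to 6P.
2P: tangent at (21, 1): λ = (3·21² + 7)/(2·1) ≡ 19/2. 2⁻¹ ≡ 12 (mod 23) since 2·12 = 24 ≡ 1, so λ ≡ 19·12 ≡ 21.
  x = λ² - 21 - 21 = 441 - 42 ≡ 8; y = λ·(21 - 8) - 1 ≡ 19. → (8, 19)
3P: (8, 19) + (21, 1). λ = (1 - 19)/(21 - 8) ≡ 5/13 mod 23. 13⁻¹ ≡ 16 (mod 23), so λ ≡ 11.
  x = λ² - 8 - 21 = 121 - 29 ≡ 0; y = λ·(8 - 0) - 19 ≡ 0. → (0, 0)
4P: (0, 0) + (21, 1). λ = (1 - 0)/(21 - 0) ≡ 1/21 mod 23. 21⁻¹ ≡ 11 (mod 23), so λ ≡ 11.
  x = λ² - 0 - 21 = 121 - 21 ≡ 8; y = λ·(0 - 8) - 0 ≡ 4. → (8, 4)
5P: (8, 4) + (21, 1). λ = (1 - 4)/(21 - 8) ≡ 20/13 mod 23. 13⁻¹ ≡ 16 (mod 23) since 13·16 = 208 ≡ 1, so λ ≡ 21.
  x = λ² - 8 - 21 = 441 - 29 ≡ 21; y = λ·(8 - 21) - 4 ≡ 22. → (21, 22)
6P: (21, 22) + (21, 1): same x and y₁ ≡ -y₂, so the sum is 𝒪.

O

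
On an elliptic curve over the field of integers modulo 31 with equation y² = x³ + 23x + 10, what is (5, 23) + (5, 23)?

(28, 21)

tangent at (5, 23): λ = (3·5² + 23)/(2·23) ≡ 5/15. 15⁻¹ ≡ 29 (mod 31), so λ ≡ 5·29 ≡ 21.
  x = λ² - 5 - 5 = 441 - 10 ≡ 28; y = λ·(5 - 28) - 23 ≡ 21. → (28, 21)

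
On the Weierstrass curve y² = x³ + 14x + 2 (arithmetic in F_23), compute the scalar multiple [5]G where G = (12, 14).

Double-and-add on 5 = (101)₂. Start with G = (12, 14) for the leading 1-bit.
double: tangent at (12, 14): λ = (3·12² + 14)/(2·14) ≡ 9/5. 5⁻¹ ≡ 14 (mod 23) since 5·14 = 70 ≡ 1, so λ ≡ 9·14 ≡ 11.
  x = λ² - 12 - 12 = 121 - 24 ≡ 5; y = λ·(12 - 5) - 14 ≡ 17. → (5, 17)
double: tangent at (5, 17): λ = (3·5² + 14)/(2·17) ≡ 20/11. 11⁻¹ ≡ 21 (mod 23), so λ ≡ 20·21 ≡ 6.
  x = λ² - 5 - 5 = 36 - 10 ≡ 3; y = λ·(5 - 3) - 17 ≡ 18. → (3, 18)
add G: (3, 18) + (12, 14). λ = (14 - 18)/(12 - 3) ≡ 19/9 mod 23. 9⁻¹ ≡ 18 (mod 23), so λ ≡ 20.
  x = λ² - 3 - 12 = 400 - 15 ≡ 17; y = λ·(3 - 17) - 18 ≡ 1. → (17, 1)

(17, 1)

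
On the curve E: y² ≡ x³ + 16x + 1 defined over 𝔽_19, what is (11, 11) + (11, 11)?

tangent at (11, 11): λ = (3·11² + 16)/(2·11) ≡ 18/3. 3⁻¹ ≡ 13 (mod 19) since 3·13 = 39 ≡ 1, so λ ≡ 18·13 ≡ 6.
  x = λ² - 11 - 11 = 36 - 22 ≡ 14; y = λ·(11 - 14) - 11 ≡ 9. → (14, 9)

(14, 9)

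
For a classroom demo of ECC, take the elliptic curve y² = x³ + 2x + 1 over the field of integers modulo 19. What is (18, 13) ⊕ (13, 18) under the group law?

(8, 15)

(18, 13) + (13, 18). λ = (18 - 13)/(13 - 18) ≡ 5/14 mod 19. 14⁻¹ ≡ 15 (mod 19), so λ ≡ 18.
  x = λ² - 18 - 13 = 324 - 31 ≡ 8; y = λ·(18 - 8) - 13 ≡ 15. → (8, 15)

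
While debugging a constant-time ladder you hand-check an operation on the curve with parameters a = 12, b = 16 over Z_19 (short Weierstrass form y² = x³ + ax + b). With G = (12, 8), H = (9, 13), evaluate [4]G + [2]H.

First 4G:
Double-and-add on 4 = (100)₂. Start with G = (12, 8) for the leading 1-bit.
double: tangent at (12, 8): λ = (3·12² + 12)/(2·8) ≡ 7/16. 16⁻¹ ≡ 6 (mod 19), so λ ≡ 7·6 ≡ 4.
  x = λ² - 12 - 12 = 16 - 24 ≡ 11; y = λ·(12 - 11) - 8 ≡ 15. → (11, 15)
double: tangent at (11, 15): λ = (3·11² + 12)/(2·15) ≡ 14/11. 11⁻¹ ≡ 7 (mod 19) since 11·7 = 77 ≡ 1, so λ ≡ 14·7 ≡ 3.
  x = λ² - 11 - 11 = 9 - 22 ≡ 6; y = λ·(11 - 6) - 15 ≡ 0. → (6, 0)
4G = (6, 0).
Next 2H:
Repeated addition: build up to 2H.
2H: tangent at (9, 13): λ = (3·9² + 12)/(2·13) ≡ 8/7. 7⁻¹ ≡ 11 (mod 19) since 7·11 = 77 ≡ 1, so λ ≡ 8·11 ≡ 12.
  x = λ² - 9 - 9 = 144 - 18 ≡ 12; y = λ·(9 - 12) - 13 ≡ 8. → (12, 8)
2H = (12, 8).
Finally 4G + 2H:
(6, 0) + (12, 8). λ = (8 - 0)/(12 - 6) ≡ 8/6 mod 19. 6⁻¹ ≡ 16 (mod 19), so λ ≡ 14.
  x = λ² - 6 - 12 = 196 - 18 ≡ 7; y = λ·(6 - 7) - 0 ≡ 5. → (7, 5)

(7, 5)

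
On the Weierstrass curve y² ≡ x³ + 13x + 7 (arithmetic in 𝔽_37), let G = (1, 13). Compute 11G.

(23, 35)

Double-and-add on 11 = (1011)₂. Start with G = (1, 13) for the leading 1-bit.
double: tangent at (1, 13): λ = (3·1² + 13)/(2·13) ≡ 16/26. 26⁻¹ ≡ 10 (mod 37), so λ ≡ 16·10 ≡ 12.
  x = λ² - 1 - 1 = 144 - 2 ≡ 31; y = λ·(1 - 31) - 13 ≡ 34. → (31, 34)
double: tangent at (31, 34): λ = (3·31² + 13)/(2·34) ≡ 10/31. 31⁻¹ ≡ 6 (mod 37), so λ ≡ 10·6 ≡ 23.
  x = λ² - 31 - 31 = 529 - 62 ≡ 23; y = λ·(31 - 23) - 34 ≡ 2. → (23, 2)
add G: (23, 2) + (1, 13). λ = (13 - 2)/(1 - 23) ≡ 11/15 mod 37. 15⁻¹ ≡ 5 (mod 37), so λ ≡ 18.
  x = λ² - 23 - 1 = 324 - 24 ≡ 4; y = λ·(23 - 4) - 2 ≡ 7. → (4, 7)
double: tangent at (4, 7): λ = (3·4² + 13)/(2·7) ≡ 24/14. 14⁻¹ ≡ 8 (mod 37), so λ ≡ 24·8 ≡ 7.
  x = λ² - 4 - 4 = 49 - 8 ≡ 4; y = λ·(4 - 4) - 7 ≡ 30. → (4, 30)
add G: (4, 30) + (1, 13). λ = (13 - 30)/(1 - 4) ≡ 20/34 mod 37. 34⁻¹ ≡ 12 (mod 37), so λ ≡ 18.
  x = λ² - 4 - 1 = 324 - 5 ≡ 23; y = λ·(4 - 23) - 30 ≡ 35. → (23, 35)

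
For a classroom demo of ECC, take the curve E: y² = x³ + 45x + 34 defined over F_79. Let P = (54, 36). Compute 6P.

Double-and-add on 6 = (110)₂. Start with P = (54, 36) for the leading 1-bit.
double: tangent at (54, 36): λ = (3·54² + 45)/(2·36) ≡ 24/72. 72⁻¹ ≡ 45 (mod 79) since 72·45 = 3240 ≡ 1, so λ ≡ 24·45 ≡ 53.
  x = λ² - 54 - 54 = 2809 - 108 ≡ 15; y = λ·(54 - 15) - 36 ≡ 56. → (15, 56)
add P: (15, 56) + (54, 36). λ = (36 - 56)/(54 - 15) ≡ 59/39 mod 79. 39⁻¹ ≡ 77 (mod 79) since 39·77 = 3003 ≡ 1, so λ ≡ 40.
  x = λ² - 15 - 54 = 1600 - 69 ≡ 30; y = λ·(15 - 30) - 56 ≡ 55. → (30, 55)
double: tangent at (30, 55): λ = (3·30² + 45)/(2·55) ≡ 59/31. 31⁻¹ ≡ 51 (mod 79) since 31·51 = 1581 ≡ 1, so λ ≡ 59·51 ≡ 7.
  x = λ² - 30 - 30 = 49 - 60 ≡ 68; y = λ·(30 - 68) - 55 ≡ 74. → (68, 74)

(68, 74)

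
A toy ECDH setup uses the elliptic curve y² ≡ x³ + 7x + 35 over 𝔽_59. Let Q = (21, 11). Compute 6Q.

(33, 53)

Double-and-add on 6 = (110)₂. Start with Q = (21, 11) for the leading 1-bit.
double: tangent at (21, 11): λ = (3·21² + 7)/(2·11) ≡ 32/22. 22⁻¹ ≡ 51 (mod 59) since 22·51 = 1122 ≡ 1, so λ ≡ 32·51 ≡ 39.
  x = λ² - 21 - 21 = 1521 - 42 ≡ 4; y = λ·(21 - 4) - 11 ≡ 3. → (4, 3)
add Q: (4, 3) + (21, 11). λ = (11 - 3)/(21 - 4) ≡ 8/17 mod 59. 17⁻¹ ≡ 7 (mod 59) since 17·7 = 119 ≡ 1, so λ ≡ 56.
  x = λ² - 4 - 21 = 3136 - 25 ≡ 43; y = λ·(4 - 43) - 3 ≡ 55. → (43, 55)
double: tangent at (43, 55): λ = (3·43² + 7)/(2·55) ≡ 8/51. 51⁻¹ ≡ 22 (mod 59) since 51·22 = 1122 ≡ 1, so λ ≡ 8·22 ≡ 58.
  x = λ² - 43 - 43 = 3364 - 86 ≡ 33; y = λ·(43 - 33) - 55 ≡ 53. → (33, 53)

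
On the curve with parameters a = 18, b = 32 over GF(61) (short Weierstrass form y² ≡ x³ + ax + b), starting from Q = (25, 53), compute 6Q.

(17, 26)

Repeated addition: build up to 6Q.
2Q: tangent at (25, 53): λ = (3·25² + 18)/(2·53) ≡ 2/45. 45⁻¹ ≡ 19 (mod 61), so λ ≡ 2·19 ≡ 38.
  x = λ² - 25 - 25 = 1444 - 50 ≡ 52; y = λ·(25 - 52) - 53 ≡ 19. → (52, 19)
3Q: (52, 19) + (25, 53). λ = (53 - 19)/(25 - 52) ≡ 34/34 mod 61. 34⁻¹ ≡ 9 (mod 61) since 34·9 = 306 ≡ 1, so λ ≡ 1.
  x = λ² - 52 - 25 = 1 - 77 ≡ 46; y = λ·(52 - 46) - 19 ≡ 48. → (46, 48)
4Q: (46, 48) + (25, 53). λ = (53 - 48)/(25 - 46) ≡ 5/40 mod 61. 40⁻¹ ≡ 29 (mod 61), so λ ≡ 23.
  x = λ² - 46 - 25 = 529 - 71 ≡ 31; y = λ·(46 - 31) - 48 ≡ 53. → (31, 53)
5Q: (31, 53) + (25, 53). λ = (53 - 53)/(25 - 31) ≡ 0/55 mod 61. 55⁻¹ ≡ 10 (mod 61), so λ ≡ 0.
  x = λ² - 31 - 25 = 0 - 56 ≡ 5; y = λ·(31 - 5) - 53 ≡ 8. → (5, 8)
6Q: (5, 8) + (25, 53). λ = (53 - 8)/(25 - 5) ≡ 45/20 mod 61. 20⁻¹ ≡ 58 (mod 61) since 20·58 = 1160 ≡ 1, so λ ≡ 48.
  x = λ² - 5 - 25 = 2304 - 30 ≡ 17; y = λ·(5 - 17) - 8 ≡ 26. → (17, 26)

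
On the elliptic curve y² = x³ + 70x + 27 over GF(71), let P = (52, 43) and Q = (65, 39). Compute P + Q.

(44, 31)

(52, 43) + (65, 39). λ = (39 - 43)/(65 - 52) ≡ 67/13 mod 71. 13⁻¹ ≡ 11 (mod 71) since 13·11 = 143 ≡ 1, so λ ≡ 27.
  x = λ² - 52 - 65 = 729 - 117 ≡ 44; y = λ·(52 - 44) - 43 ≡ 31. → (44, 31)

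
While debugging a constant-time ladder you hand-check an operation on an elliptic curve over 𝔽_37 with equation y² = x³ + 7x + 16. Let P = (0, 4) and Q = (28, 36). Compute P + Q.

(2, 36)

(0, 4) + (28, 36). λ = (36 - 4)/(28 - 0) ≡ 32/28 mod 37. 28⁻¹ ≡ 4 (mod 37), so λ ≡ 17.
  x = λ² - 0 - 28 = 289 - 28 ≡ 2; y = λ·(0 - 2) - 4 ≡ 36. → (2, 36)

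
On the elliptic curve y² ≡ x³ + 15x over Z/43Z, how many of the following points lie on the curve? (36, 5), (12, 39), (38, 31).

3

(36, 5): 5² ≡ 25, rhs ≡ 25 → on.
(12, 39): 39² ≡ 16, rhs ≡ 16 → on.
(38, 31): 31² ≡ 15, rhs ≡ 15 → on.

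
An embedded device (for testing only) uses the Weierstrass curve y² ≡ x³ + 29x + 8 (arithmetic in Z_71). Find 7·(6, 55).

Write P = (6, 55).
Repeated addition: build up to 7P.
2P: tangent at (6, 55): λ = (3·6² + 29)/(2·55) ≡ 66/39. 39⁻¹ ≡ 51 (mod 71), so λ ≡ 66·51 ≡ 29.
  x = λ² - 6 - 6 = 841 - 12 ≡ 48; y = λ·(6 - 48) - 55 ≡ 5. → (48, 5)
3P: (48, 5) + (6, 55). λ = (55 - 5)/(6 - 48) ≡ 50/29 mod 71. 29⁻¹ ≡ 49 (mod 71), so λ ≡ 36.
  x = λ² - 48 - 6 = 1296 - 54 ≡ 35; y = λ·(48 - 35) - 5 ≡ 37. → (35, 37)
4P: (35, 37) + (6, 55). λ = (55 - 37)/(6 - 35) ≡ 18/42 mod 71. 42⁻¹ ≡ 22 (mod 71) since 42·22 = 924 ≡ 1, so λ ≡ 41.
  x = λ² - 35 - 6 = 1681 - 41 ≡ 7; y = λ·(35 - 7) - 37 ≡ 46. → (7, 46)
5P: (7, 46) + (6, 55). λ = (55 - 46)/(6 - 7) ≡ 9/70 mod 71. 70⁻¹ ≡ 70 (mod 71) since 70·70 = 4900 ≡ 1, so λ ≡ 62.
  x = λ² - 7 - 6 = 3844 - 13 ≡ 68; y = λ·(7 - 68) - 46 ≡ 6. → (68, 6)
6P: (68, 6) + (6, 55). λ = (55 - 6)/(6 - 68) ≡ 49/9 mod 71. 9⁻¹ ≡ 8 (mod 71), so λ ≡ 37.
  x = λ² - 68 - 6 = 1369 - 74 ≡ 17; y = λ·(68 - 17) - 6 ≡ 35. → (17, 35)
7P: (17, 35) + (6, 55). λ = (55 - 35)/(6 - 17) ≡ 20/60 mod 71. 60⁻¹ ≡ 58 (mod 71), so λ ≡ 24.
  x = λ² - 17 - 6 = 576 - 23 ≡ 56; y = λ·(17 - 56) - 35 ≡ 23. → (56, 23)

(56, 23)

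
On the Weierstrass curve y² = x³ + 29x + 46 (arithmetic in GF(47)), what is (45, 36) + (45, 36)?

(20, 5)

tangent at (45, 36): λ = (3·45² + 29)/(2·36) ≡ 41/25. 25⁻¹ ≡ 32 (mod 47), so λ ≡ 41·32 ≡ 43.
  x = λ² - 45 - 45 = 1849 - 90 ≡ 20; y = λ·(45 - 20) - 36 ≡ 5. → (20, 5)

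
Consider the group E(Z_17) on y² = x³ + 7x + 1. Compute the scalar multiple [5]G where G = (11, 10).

Double-and-add on 5 = (101)₂. Start with G = (11, 10) for the leading 1-bit.
double: tangent at (11, 10): λ = (3·11² + 7)/(2·10) ≡ 13/3. 3⁻¹ ≡ 6 (mod 17) since 3·6 = 18 ≡ 1, so λ ≡ 13·6 ≡ 10.
  x = λ² - 11 - 11 = 100 - 22 ≡ 10; y = λ·(11 - 10) - 10 ≡ 0. → (10, 0)
double: (10, 0) + (10, 0): same x and y₁ ≡ -y₂, so the sum is O.
add G: O + (11, 10) = (11, 10) (identity).

(11, 10)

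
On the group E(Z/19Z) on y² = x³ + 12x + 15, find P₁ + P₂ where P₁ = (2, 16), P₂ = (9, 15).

(2, 16) + (9, 15). λ = (15 - 16)/(9 - 2) ≡ 18/7 mod 19. 7⁻¹ ≡ 11 (mod 19), so λ ≡ 8.
  x = λ² - 2 - 9 = 64 - 11 ≡ 15; y = λ·(2 - 15) - 16 ≡ 13. → (15, 13)

(15, 13)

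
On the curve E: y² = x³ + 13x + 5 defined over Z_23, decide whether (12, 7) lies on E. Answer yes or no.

yes

y² = 7² ≡ 3; x³ + 13x + 5 = 1889 ≡ 3 (mod 23). 3 = 3.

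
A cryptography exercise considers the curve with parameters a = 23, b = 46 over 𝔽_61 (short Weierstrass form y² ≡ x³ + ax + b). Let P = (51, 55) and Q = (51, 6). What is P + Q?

O

The two points share x = 51 and their y-coordinates satisfy 55 + 6 ≡ 0 (mod 61), so they are inverses. Their sum is the point at infinity.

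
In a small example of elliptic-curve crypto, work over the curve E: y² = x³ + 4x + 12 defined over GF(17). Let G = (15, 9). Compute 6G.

O

Double-and-add on 6 = (110)₂. Start with G = (15, 9) for the leading 1-bit.
double: tangent at (15, 9): λ = (3·15² + 4)/(2·9) ≡ 16/1. 1⁻¹ ≡ 1 (mod 17), so λ ≡ 16·1 ≡ 16.
  x = λ² - 15 - 15 = 256 - 30 ≡ 5; y = λ·(15 - 5) - 9 ≡ 15. → (5, 15)
add G: (5, 15) + (15, 9). λ = (9 - 15)/(15 - 5) ≡ 11/10 mod 17. 10⁻¹ ≡ 12 (mod 17) since 10·12 = 120 ≡ 1, so λ ≡ 13.
  x = λ² - 5 - 15 = 169 - 20 ≡ 13; y = λ·(5 - 13) - 15 ≡ 0. → (13, 0)
double: (13, 0) + (13, 0): same x and y₁ ≡ -y₂, so the sum is O.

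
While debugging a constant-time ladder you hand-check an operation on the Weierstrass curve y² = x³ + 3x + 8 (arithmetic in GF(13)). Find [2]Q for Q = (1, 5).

(2, 10)

tangent at (1, 5): λ = (3·1² + 3)/(2·5) ≡ 6/10. 10⁻¹ ≡ 4 (mod 13) since 10·4 = 40 ≡ 1, so λ ≡ 6·4 ≡ 11.
  x = λ² - 1 - 1 = 121 - 2 ≡ 2; y = λ·(1 - 2) - 5 ≡ 10. → (2, 10)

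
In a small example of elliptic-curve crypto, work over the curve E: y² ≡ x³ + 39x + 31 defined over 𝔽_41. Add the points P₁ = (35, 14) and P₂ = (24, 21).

(19, 28)

(35, 14) + (24, 21). λ = (21 - 14)/(24 - 35) ≡ 7/30 mod 41. 30⁻¹ ≡ 26 (mod 41) since 30·26 = 780 ≡ 1, so λ ≡ 18.
  x = λ² - 35 - 24 = 324 - 59 ≡ 19; y = λ·(35 - 19) - 14 ≡ 28. → (19, 28)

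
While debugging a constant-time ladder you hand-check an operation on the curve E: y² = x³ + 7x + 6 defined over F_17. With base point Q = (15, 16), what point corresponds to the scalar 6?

(15, 1)

Repeated addition: build up to 6Q.
2Q: tangent at (15, 16): λ = (3·15² + 7)/(2·16) ≡ 2/15. 15⁻¹ ≡ 8 (mod 17) since 15·8 = 120 ≡ 1, so λ ≡ 2·8 ≡ 16.
  x = λ² - 15 - 15 = 256 - 30 ≡ 5; y = λ·(15 - 5) - 16 ≡ 8. → (5, 8)
3Q: (5, 8) + (15, 16). λ = (16 - 8)/(15 - 5) ≡ 8/10 mod 17. 10⁻¹ ≡ 12 (mod 17) since 10·12 = 120 ≡ 1, so λ ≡ 11.
  x = λ² - 5 - 15 = 121 - 20 ≡ 16; y = λ·(5 - 16) - 8 ≡ 7. → (16, 7)
4Q: (16, 7) + (15, 16). λ = (16 - 7)/(15 - 16) ≡ 9/16 mod 17. 16⁻¹ ≡ 16 (mod 17) since 16·16 = 256 ≡ 1, so λ ≡ 8.
  x = λ² - 16 - 15 = 64 - 31 ≡ 16; y = λ·(16 - 16) - 7 ≡ 10. → (16, 10)
5Q: (16, 10) + (15, 16). λ = (16 - 10)/(15 - 16) ≡ 6/16 mod 17. 16⁻¹ ≡ 16 (mod 17) since 16·16 = 256 ≡ 1, so λ ≡ 11.
  x = λ² - 16 - 15 = 121 - 31 ≡ 5; y = λ·(16 - 5) - 10 ≡ 9. → (5, 9)
6Q: (5, 9) + (15, 16). λ = (16 - 9)/(15 - 5) ≡ 7/10 mod 17. 10⁻¹ ≡ 12 (mod 17) since 10·12 = 120 ≡ 1, so λ ≡ 16.
  x = λ² - 5 - 15 = 256 - 20 ≡ 15; y = λ·(5 - 15) - 9 ≡ 1. → (15, 1)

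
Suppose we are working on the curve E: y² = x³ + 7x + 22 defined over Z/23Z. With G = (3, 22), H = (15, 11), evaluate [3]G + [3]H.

(14, 14)

First 3G:
Repeated addition: build up to 3G.
2G: tangent at (3, 22): λ = (3·3² + 7)/(2·22) ≡ 11/21. 21⁻¹ ≡ 11 (mod 23), so λ ≡ 11·11 ≡ 6.
  x = λ² - 3 - 3 = 36 - 6 ≡ 7; y = λ·(3 - 7) - 22 ≡ 0. → (7, 0)
3G: (7, 0) + (3, 22). λ = (22 - 0)/(3 - 7) ≡ 22/19 mod 23. 19⁻¹ ≡ 17 (mod 23) since 19·17 = 323 ≡ 1, so λ ≡ 6.
  x = λ² - 7 - 3 = 36 - 10 ≡ 3; y = λ·(7 - 3) - 0 ≡ 1. → (3, 1)
3G = (3, 1).
Next 3H:
Repeated addition: build up to 3H.
2H: tangent at (15, 11): λ = (3·15² + 7)/(2·11) ≡ 15/22. 22⁻¹ ≡ 22 (mod 23), so λ ≡ 15·22 ≡ 8.
  x = λ² - 15 - 15 = 64 - 30 ≡ 11; y = λ·(15 - 11) - 11 ≡ 21. → (11, 21)
3H: (11, 21) + (15, 11). λ = (11 - 21)/(15 - 11) ≡ 13/4 mod 23. 4⁻¹ ≡ 6 (mod 23), so λ ≡ 9.
  x = λ² - 11 - 15 = 81 - 26 ≡ 9; y = λ·(11 - 9) - 21 ≡ 20. → (9, 20)
3H = (9, 20).
Finally 3G + 3H:
(3, 1) + (9, 20). λ = (20 - 1)/(9 - 3) ≡ 19/6 mod 23. 6⁻¹ ≡ 4 (mod 23), so λ ≡ 7.
  x = λ² - 3 - 9 = 49 - 12 ≡ 14; y = λ·(3 - 14) - 1 ≡ 14. → (14, 14)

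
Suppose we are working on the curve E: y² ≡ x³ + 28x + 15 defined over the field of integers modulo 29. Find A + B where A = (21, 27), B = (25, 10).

(21, 2)

(21, 27) + (25, 10). λ = (10 - 27)/(25 - 21) ≡ 12/4 mod 29. 4⁻¹ ≡ 22 (mod 29) since 4·22 = 88 ≡ 1, so λ ≡ 3.
  x = λ² - 21 - 25 = 9 - 46 ≡ 21; y = λ·(21 - 21) - 27 ≡ 2. → (21, 2)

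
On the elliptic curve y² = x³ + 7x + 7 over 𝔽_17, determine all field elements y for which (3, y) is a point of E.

x³ + 7x + 7 = 55 ≡ 4 (mod 17).
Square roots of 4 mod 17: 2 and 15 (since 2² = 4 ≡ 4).

2, 15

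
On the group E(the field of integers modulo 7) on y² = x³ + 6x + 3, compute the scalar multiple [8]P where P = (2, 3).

Double-and-add on 8 = (1000)₂. Start with P = (2, 3) for the leading 1-bit.
double: tangent at (2, 3): λ = (3·2² + 6)/(2·3) ≡ 4/6. 6⁻¹ ≡ 6 (mod 7), so λ ≡ 4·6 ≡ 3.
  x = λ² - 2 - 2 = 9 - 4 ≡ 5; y = λ·(2 - 5) - 3 ≡ 2. → (5, 2)
double: tangent at (5, 2): λ = (3·5² + 6)/(2·2) ≡ 4/4. 4⁻¹ ≡ 2 (mod 7) since 4·2 = 8 ≡ 1, so λ ≡ 4·2 ≡ 1.
  x = λ² - 5 - 5 = 1 - 10 ≡ 5; y = λ·(5 - 5) - 2 ≡ 5. → (5, 5)
double: tangent at (5, 5): λ = (3·5² + 6)/(2·5) ≡ 4/3. 3⁻¹ ≡ 5 (mod 7), so λ ≡ 4·5 ≡ 6.
  x = λ² - 5 - 5 = 36 - 10 ≡ 5; y = λ·(5 - 5) - 5 ≡ 2. → (5, 2)

(5, 2)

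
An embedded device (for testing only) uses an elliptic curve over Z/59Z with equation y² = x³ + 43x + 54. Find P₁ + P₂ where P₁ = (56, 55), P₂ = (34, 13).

(57, 45)

(56, 55) + (34, 13). λ = (13 - 55)/(34 - 56) ≡ 17/37 mod 59. 37⁻¹ ≡ 8 (mod 59) since 37·8 = 296 ≡ 1, so λ ≡ 18.
  x = λ² - 56 - 34 = 324 - 90 ≡ 57; y = λ·(56 - 57) - 55 ≡ 45. → (57, 45)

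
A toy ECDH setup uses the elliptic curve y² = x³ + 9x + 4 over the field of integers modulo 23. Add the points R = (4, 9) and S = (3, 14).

(4, 9) + (3, 14). λ = (14 - 9)/(3 - 4) ≡ 5/22 mod 23. 22⁻¹ ≡ 22 (mod 23), so λ ≡ 18.
  x = λ² - 4 - 3 = 324 - 7 ≡ 18; y = λ·(4 - 18) - 9 ≡ 15. → (18, 15)

(18, 15)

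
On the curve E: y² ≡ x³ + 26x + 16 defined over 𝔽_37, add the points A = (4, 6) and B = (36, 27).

(4, 6) + (36, 27). λ = (27 - 6)/(36 - 4) ≡ 21/32 mod 37. 32⁻¹ ≡ 22 (mod 37), so λ ≡ 18.
  x = λ² - 4 - 36 = 324 - 40 ≡ 25; y = λ·(4 - 25) - 6 ≡ 23. → (25, 23)

(25, 23)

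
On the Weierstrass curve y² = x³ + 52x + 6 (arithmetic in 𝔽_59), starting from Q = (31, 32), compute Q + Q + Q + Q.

Double-and-add on 4 = (100)₂. Start with Q = (31, 32) for the leading 1-bit.
double: tangent at (31, 32): λ = (3·31² + 52)/(2·32) ≡ 44/5. 5⁻¹ ≡ 12 (mod 59), so λ ≡ 44·12 ≡ 56.
  x = λ² - 31 - 31 = 3136 - 62 ≡ 6; y = λ·(31 - 6) - 32 ≡ 11. → (6, 11)
double: tangent at (6, 11): λ = (3·6² + 52)/(2·11) ≡ 42/22. 22⁻¹ ≡ 51 (mod 59) since 22·51 = 1122 ≡ 1, so λ ≡ 42·51 ≡ 18.
  x = λ² - 6 - 6 = 324 - 12 ≡ 17; y = λ·(6 - 17) - 11 ≡ 27. → (17, 27)

(17, 27)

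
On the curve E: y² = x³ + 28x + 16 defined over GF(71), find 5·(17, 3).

Write P = (17, 3).
Repeated addition: build up to 5P.
2P: tangent at (17, 3): λ = (3·17² + 28)/(2·3) ≡ 43/6. 6⁻¹ ≡ 12 (mod 71), so λ ≡ 43·12 ≡ 19.
  x = λ² - 17 - 17 = 361 - 34 ≡ 43; y = λ·(17 - 43) - 3 ≡ 0. → (43, 0)
3P: (43, 0) + (17, 3). λ = (3 - 0)/(17 - 43) ≡ 3/45 mod 71. 45⁻¹ ≡ 30 (mod 71) since 45·30 = 1350 ≡ 1, so λ ≡ 19.
  x = λ² - 43 - 17 = 361 - 60 ≡ 17; y = λ·(43 - 17) - 0 ≡ 68. → (17, 68)
4P: (17, 68) + (17, 3): same x and y₁ ≡ -y₂, so the sum is 𝒪.
5P: 𝒪 + (17, 3) = (17, 3) (identity).

(17, 3)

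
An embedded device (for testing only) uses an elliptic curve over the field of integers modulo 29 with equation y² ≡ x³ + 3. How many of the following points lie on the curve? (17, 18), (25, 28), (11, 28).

0

(17, 18): 18² ≡ 5, rhs ≡ 15 → off.
(25, 28): 28² ≡ 1, rhs ≡ 26 → off.
(11, 28): 28² ≡ 1, rhs ≡ 0 → off.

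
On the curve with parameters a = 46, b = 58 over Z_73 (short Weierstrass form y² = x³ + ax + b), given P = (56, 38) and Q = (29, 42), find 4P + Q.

First 4P:
Repeated addition: build up to 4P.
2P: tangent at (56, 38): λ = (3·56² + 46)/(2·38) ≡ 37/3. 3⁻¹ ≡ 49 (mod 73) since 3·49 = 147 ≡ 1, so λ ≡ 37·49 ≡ 61.
  x = λ² - 56 - 56 = 3721 - 112 ≡ 32; y = λ·(56 - 32) - 38 ≡ 39. → (32, 39)
3P: (32, 39) + (56, 38). λ = (38 - 39)/(56 - 32) ≡ 72/24 mod 73. 24⁻¹ ≡ 70 (mod 73), so λ ≡ 3.
  x = λ² - 32 - 56 = 9 - 88 ≡ 67; y = λ·(32 - 67) - 39 ≡ 2. → (67, 2)
4P: (67, 2) + (56, 38). λ = (38 - 2)/(56 - 67) ≡ 36/62 mod 73. 62⁻¹ ≡ 53 (mod 73) since 62·53 = 3286 ≡ 1, so λ ≡ 10.
  x = λ² - 67 - 56 = 100 - 123 ≡ 50; y = λ·(67 - 50) - 2 ≡ 22. → (50, 22)
4P = (50, 22).
Finally 4P + Q:
(50, 22) + (29, 42). λ = (42 - 22)/(29 - 50) ≡ 20/52 mod 73. 52⁻¹ ≡ 66 (mod 73) since 52·66 = 3432 ≡ 1, so λ ≡ 6.
  x = λ² - 50 - 29 = 36 - 79 ≡ 30; y = λ·(50 - 30) - 22 ≡ 25. → (30, 25)

(30, 25)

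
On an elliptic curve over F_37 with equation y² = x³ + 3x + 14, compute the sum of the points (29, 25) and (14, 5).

(29, 25) + (14, 5). λ = (5 - 25)/(14 - 29) ≡ 17/22 mod 37. 22⁻¹ ≡ 32 (mod 37), so λ ≡ 26.
  x = λ² - 29 - 14 = 676 - 43 ≡ 4; y = λ·(29 - 4) - 25 ≡ 33. → (4, 33)

(4, 33)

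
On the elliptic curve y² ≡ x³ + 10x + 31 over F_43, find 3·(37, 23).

Write Q = (37, 23).
Repeated addition: build up to 3Q.
2Q: tangent at (37, 23): λ = (3·37² + 10)/(2·23) ≡ 32/3. 3⁻¹ ≡ 29 (mod 43), so λ ≡ 32·29 ≡ 25.
  x = λ² - 37 - 37 = 625 - 74 ≡ 35; y = λ·(37 - 35) - 23 ≡ 27. → (35, 27)
3Q: (35, 27) + (37, 23). λ = (23 - 27)/(37 - 35) ≡ 39/2 mod 43. 2⁻¹ ≡ 22 (mod 43), so λ ≡ 41.
  x = λ² - 35 - 37 = 1681 - 72 ≡ 18; y = λ·(35 - 18) - 27 ≡ 25. → (18, 25)

(18, 25)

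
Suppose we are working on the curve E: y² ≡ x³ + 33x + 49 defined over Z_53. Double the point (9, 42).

tangent at (9, 42): λ = (3·9² + 33)/(2·42) ≡ 11/31. 31⁻¹ ≡ 12 (mod 53), so λ ≡ 11·12 ≡ 26.
  x = λ² - 9 - 9 = 676 - 18 ≡ 22; y = λ·(9 - 22) - 42 ≡ 44. → (22, 44)

(22, 44)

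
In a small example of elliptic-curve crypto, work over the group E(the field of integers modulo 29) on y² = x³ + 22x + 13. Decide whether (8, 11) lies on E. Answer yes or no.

y² = 11² ≡ 5; x³ + 22x + 13 = 701 ≡ 5 (mod 29). 5 = 5.

yes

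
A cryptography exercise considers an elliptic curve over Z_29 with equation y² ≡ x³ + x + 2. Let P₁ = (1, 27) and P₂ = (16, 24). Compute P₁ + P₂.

(19, 23)

(1, 27) + (16, 24). λ = (24 - 27)/(16 - 1) ≡ 26/15 mod 29. 15⁻¹ ≡ 2 (mod 29), so λ ≡ 23.
  x = λ² - 1 - 16 = 529 - 17 ≡ 19; y = λ·(1 - 19) - 27 ≡ 23. → (19, 23)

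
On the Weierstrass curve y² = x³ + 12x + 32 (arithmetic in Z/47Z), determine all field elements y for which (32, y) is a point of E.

x³ + 12x + 32 = 33184 ≡ 2 (mod 47).
Square roots of 2 mod 47: 7 and 40 (since 7² = 49 ≡ 2).

7, 40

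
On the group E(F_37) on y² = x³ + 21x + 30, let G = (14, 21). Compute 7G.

(14, 21)

Repeated addition: build up to 7G.
2G: tangent at (14, 21): λ = (3·14² + 21)/(2·21) ≡ 17/5. 5⁻¹ ≡ 15 (mod 37), so λ ≡ 17·15 ≡ 33.
  x = λ² - 14 - 14 = 1089 - 28 ≡ 25; y = λ·(14 - 25) - 21 ≡ 23. → (25, 23)
3G: (25, 23) + (14, 21). λ = (21 - 23)/(14 - 25) ≡ 35/26 mod 37. 26⁻¹ ≡ 10 (mod 37), so λ ≡ 17.
  x = λ² - 25 - 14 = 289 - 39 ≡ 28; y = λ·(25 - 28) - 23 ≡ 0. → (28, 0)
4G: (28, 0) + (14, 21). λ = (21 - 0)/(14 - 28) ≡ 21/23 mod 37. 23⁻¹ ≡ 29 (mod 37) since 23·29 = 667 ≡ 1, so λ ≡ 17.
  x = λ² - 28 - 14 = 289 - 42 ≡ 25; y = λ·(28 - 25) - 0 ≡ 14. → (25, 14)
5G: (25, 14) + (14, 21). λ = (21 - 14)/(14 - 25) ≡ 7/26 mod 37. 26⁻¹ ≡ 10 (mod 37) since 26·10 = 260 ≡ 1, so λ ≡ 33.
  x = λ² - 25 - 14 = 1089 - 39 ≡ 14; y = λ·(25 - 14) - 14 ≡ 16. → (14, 16)
6G: (14, 16) + (14, 21): same x and y₁ ≡ -y₂, so the sum is O.
7G: O + (14, 21) = (14, 21) (identity).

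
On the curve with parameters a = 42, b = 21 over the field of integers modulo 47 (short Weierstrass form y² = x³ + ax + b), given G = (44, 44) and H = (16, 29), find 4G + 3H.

First 4G:
Double-and-add on 4 = (100)₂. Start with G = (44, 44) for the leading 1-bit.
double: tangent at (44, 44): λ = (3·44² + 42)/(2·44) ≡ 22/41. 41⁻¹ ≡ 39 (mod 47), so λ ≡ 22·39 ≡ 12.
  x = λ² - 44 - 44 = 144 - 88 ≡ 9; y = λ·(44 - 9) - 44 ≡ 0. → (9, 0)
double: (9, 0) + (9, 0): same x and y₁ ≡ -y₂, so the sum is 𝒪.
4G = 𝒪.
Next 3H:
Repeated addition: build up to 3H.
2H: tangent at (16, 29): λ = (3·16² + 42)/(2·29) ≡ 11/11. 11⁻¹ ≡ 30 (mod 47) since 11·30 = 330 ≡ 1, so λ ≡ 11·30 ≡ 1.
  x = λ² - 16 - 16 = 1 - 32 ≡ 16; y = λ·(16 - 16) - 29 ≡ 18. → (16, 18)
3H: (16, 18) + (16, 29): same x and y₁ ≡ -y₂, so the sum is 𝒪.
3H = 𝒪.
Finally 4G + 3H:
𝒪 + 𝒪 = 𝒪 (identity).

O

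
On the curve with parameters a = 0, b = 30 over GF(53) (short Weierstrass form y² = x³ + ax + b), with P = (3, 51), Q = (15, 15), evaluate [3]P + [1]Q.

(35, 44)

First 3P:
Repeated addition: build up to 3P.
2P: tangent at (3, 51): λ = (3·3² + 0)/(2·51) ≡ 27/49. 49⁻¹ ≡ 13 (mod 53), so λ ≡ 27·13 ≡ 33.
  x = λ² - 3 - 3 = 1089 - 6 ≡ 23; y = λ·(3 - 23) - 51 ≡ 31. → (23, 31)
3P: (23, 31) + (3, 51). λ = (51 - 31)/(3 - 23) ≡ 20/33 mod 53. 33⁻¹ ≡ 45 (mod 53), so λ ≡ 52.
  x = λ² - 23 - 3 = 2704 - 26 ≡ 28; y = λ·(23 - 28) - 31 ≡ 27. → (28, 27)
3P = (28, 27).
Finally 3P + Q:
(28, 27) + (15, 15). λ = (15 - 27)/(15 - 28) ≡ 41/40 mod 53. 40⁻¹ ≡ 4 (mod 53), so λ ≡ 5.
  x = λ² - 28 - 15 = 25 - 43 ≡ 35; y = λ·(28 - 35) - 27 ≡ 44. → (35, 44)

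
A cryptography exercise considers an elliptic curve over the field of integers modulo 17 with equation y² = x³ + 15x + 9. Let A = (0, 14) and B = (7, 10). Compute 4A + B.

(0, 14)

First 4A:
Double-and-add on 4 = (100)₂. Start with A = (0, 14) for the leading 1-bit.
double: tangent at (0, 14): λ = (3·0² + 15)/(2·14) ≡ 15/11. 11⁻¹ ≡ 14 (mod 17), so λ ≡ 15·14 ≡ 6.
  x = λ² - 0 - 0 = 36 - 0 ≡ 2; y = λ·(0 - 2) - 14 ≡ 8. → (2, 8)
double: tangent at (2, 8): λ = (3·2² + 15)/(2·8) ≡ 10/16. 16⁻¹ ≡ 16 (mod 17), so λ ≡ 10·16 ≡ 7.
  x = λ² - 2 - 2 = 49 - 4 ≡ 11; y = λ·(2 - 11) - 8 ≡ 14. → (11, 14)
4A = (11, 14).
Finally 4A + B:
(11, 14) + (7, 10). λ = (10 - 14)/(7 - 11) ≡ 13/13 mod 17. 13⁻¹ ≡ 4 (mod 17) since 13·4 = 52 ≡ 1, so λ ≡ 1.
  x = λ² - 11 - 7 = 1 - 18 ≡ 0; y = λ·(11 - 0) - 14 ≡ 14. → (0, 14)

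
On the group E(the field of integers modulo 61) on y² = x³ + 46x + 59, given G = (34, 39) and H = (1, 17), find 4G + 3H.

First 4G:
Repeated addition: build up to 4G.
2G: tangent at (34, 39): λ = (3·34² + 46)/(2·39) ≡ 37/17. 17⁻¹ ≡ 18 (mod 61), so λ ≡ 37·18 ≡ 56.
  x = λ² - 34 - 34 = 3136 - 68 ≡ 18; y = λ·(34 - 18) - 39 ≡ 3. → (18, 3)
3G: (18, 3) + (34, 39). λ = (39 - 3)/(34 - 18) ≡ 36/16 mod 61. 16⁻¹ ≡ 42 (mod 61) since 16·42 = 672 ≡ 1, so λ ≡ 48.
  x = λ² - 18 - 34 = 2304 - 52 ≡ 56; y = λ·(18 - 56) - 3 ≡ 3. → (56, 3)
4G: (56, 3) + (34, 39). λ = (39 - 3)/(34 - 56) ≡ 36/39 mod 61. 39⁻¹ ≡ 36 (mod 61), so λ ≡ 15.
  x = λ² - 56 - 34 = 225 - 90 ≡ 13; y = λ·(56 - 13) - 3 ≡ 32. → (13, 32)
4G = (13, 32).
Next 3H:
Repeated addition: build up to 3H.
2H: tangent at (1, 17): λ = (3·1² + 46)/(2·17) ≡ 49/34. 34⁻¹ ≡ 9 (mod 61) since 34·9 = 306 ≡ 1, so λ ≡ 49·9 ≡ 14.
  x = λ² - 1 - 1 = 196 - 2 ≡ 11; y = λ·(1 - 11) - 17 ≡ 26. → (11, 26)
3H: (11, 26) + (1, 17). λ = (17 - 26)/(1 - 11) ≡ 52/51 mod 61. 51⁻¹ ≡ 6 (mod 61), so λ ≡ 7.
  x = λ² - 11 - 1 = 49 - 12 ≡ 37; y = λ·(11 - 37) - 26 ≡ 36. → (37, 36)
3H = (37, 36).
Finally 4G + 3H:
(13, 32) + (37, 36). λ = (36 - 32)/(37 - 13) ≡ 4/24 mod 61. 24⁻¹ ≡ 28 (mod 61), so λ ≡ 51.
  x = λ² - 13 - 37 = 2601 - 50 ≡ 50; y = λ·(13 - 50) - 32 ≡ 33. → (50, 33)

(50, 33)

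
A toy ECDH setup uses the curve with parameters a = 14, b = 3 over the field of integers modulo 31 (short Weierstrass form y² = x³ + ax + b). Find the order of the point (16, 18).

7

2P: tangent at (16, 18): λ = (3·16² + 14)/(2·18) ≡ 7/5. 5⁻¹ ≡ 25 (mod 31) since 5·25 = 125 ≡ 1, so λ ≡ 7·25 ≡ 20.
  x = λ² - 16 - 16 = 400 - 32 ≡ 27; y = λ·(16 - 27) - 18 ≡ 10. → (27, 10)
3P: (27, 10) + (16, 18). λ = (18 - 10)/(16 - 27) ≡ 8/20 mod 31. 20⁻¹ ≡ 14 (mod 31), so λ ≡ 19.
  x = λ² - 27 - 16 = 361 - 43 ≡ 8; y = λ·(27 - 8) - 10 ≡ 10. → (8, 10)
4P: (8, 10) + (16, 18). λ = (18 - 10)/(16 - 8) ≡ 8/8 mod 31. 8⁻¹ ≡ 4 (mod 31) since 8·4 = 32 ≡ 1, so λ ≡ 1.
  x = λ² - 8 - 16 = 1 - 24 ≡ 8; y = λ·(8 - 8) - 10 ≡ 21. → (8, 21)
5P: (8, 21) + (16, 18). λ = (18 - 21)/(16 - 8) ≡ 28/8 mod 31. 8⁻¹ ≡ 4 (mod 31), so λ ≡ 19.
  x = λ² - 8 - 16 = 361 - 24 ≡ 27; y = λ·(8 - 27) - 21 ≡ 21. → (27, 21)
6P: (27, 21) + (16, 18). λ = (18 - 21)/(16 - 27) ≡ 28/20 mod 31. 20⁻¹ ≡ 14 (mod 31), so λ ≡ 20.
  x = λ² - 27 - 16 = 400 - 43 ≡ 16; y = λ·(27 - 16) - 21 ≡ 13. → (16, 13)
7P: (16, 13) + (16, 18): same x and y₁ ≡ -y₂, so the sum is O.
7P = O, so the order is 7.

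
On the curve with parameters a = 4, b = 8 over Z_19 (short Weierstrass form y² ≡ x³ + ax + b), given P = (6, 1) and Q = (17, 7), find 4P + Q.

First 4P:
Double-and-add on 4 = (100)₂. Start with P = (6, 1) for the leading 1-bit.
double: tangent at (6, 1): λ = (3·6² + 4)/(2·1) ≡ 17/2. 2⁻¹ ≡ 10 (mod 19), so λ ≡ 17·10 ≡ 18.
  x = λ² - 6 - 6 = 324 - 12 ≡ 8; y = λ·(6 - 8) - 1 ≡ 1. → (8, 1)
double: tangent at (8, 1): λ = (3·8² + 4)/(2·1) ≡ 6/2. 2⁻¹ ≡ 10 (mod 19) since 2·10 = 20 ≡ 1, so λ ≡ 6·10 ≡ 3.
  x = λ² - 8 - 8 = 9 - 16 ≡ 12; y = λ·(8 - 12) - 1 ≡ 6. → (12, 6)
4P = (12, 6).
Finally 4P + Q:
(12, 6) + (17, 7). λ = (7 - 6)/(17 - 12) ≡ 1/5 mod 19. 5⁻¹ ≡ 4 (mod 19) since 5·4 = 20 ≡ 1, so λ ≡ 4.
  x = λ² - 12 - 17 = 16 - 29 ≡ 6; y = λ·(12 - 6) - 6 ≡ 18. → (6, 18)

(6, 18)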